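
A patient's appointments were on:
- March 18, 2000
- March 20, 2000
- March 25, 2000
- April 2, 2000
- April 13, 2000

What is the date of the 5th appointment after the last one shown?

July 22, 2000

The spacing grows by 3 each time: 2, 5, 8, 11 days.
Next gap: 14 days. April 13, 2000 + 14 days = April 27, 2000.
Next gap: 17 days. April 27, 2000 + 17 days = May 14, 2000.
Next gap: 20 days. May 14, 2000 + 20 days = June 3, 2000.
Next gap: 23 days. June 3, 2000 + 23 days = June 26, 2000.
Next gap: 26 days. June 26, 2000 + 26 days = July 22, 2000.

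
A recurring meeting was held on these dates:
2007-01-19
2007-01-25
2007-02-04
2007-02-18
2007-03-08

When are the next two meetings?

2007-03-30, 2007-04-25

Gaps: 6, 10, 14, 18 days — each gap is 4 larger than the previous one.
Next gap: 22 days. 2007-03-08 + 22 days = 2007-03-30.
Next gap: 26 days. 2007-03-30 + 26 days = 2007-04-25.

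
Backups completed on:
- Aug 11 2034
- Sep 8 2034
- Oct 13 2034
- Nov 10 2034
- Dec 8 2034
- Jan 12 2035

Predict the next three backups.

Feb 9 2035, Mar 9 2035, Apr 13 2035

All dates are Fridays, 28, 35, 28, 28, 35 days apart.
Specifically, the 2nd Friday of each month.
February 2035 — 2nd Friday is Feb 9 2035.
2nd Friday of March 2035: Mar 9 2035.
2nd Friday of April 2035: Apr 13 2035.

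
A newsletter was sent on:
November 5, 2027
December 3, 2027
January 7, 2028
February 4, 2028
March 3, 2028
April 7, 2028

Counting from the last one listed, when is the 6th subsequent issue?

These are Fridays at 28- or 35-day spacing (28, 35, 28, 28, 35).
The pattern: 1st Friday of the month.
May 2028 — 1st Friday is May 5, 2028.
1st Friday of June 2028: June 2, 2028.
July 2028 — 1st Friday is July 7, 2028.
1st Friday of August 2028: August 4, 2028.
1st Friday of September 2028: September 1, 2028.
October 2028 — 1st Friday is October 6, 2028.

October 6, 2028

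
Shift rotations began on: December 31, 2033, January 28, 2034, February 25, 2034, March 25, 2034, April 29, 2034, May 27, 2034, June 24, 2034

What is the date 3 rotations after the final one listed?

All Saturdays; the gaps (28, 28, 28, 35, 28, 28) vary with month length.
This is the last Saturday of each month.
Last Saturday of July 2034: July 29, 2034.
August 2034 ends with Saturday August 26, 2034.
September 2034 ends with Saturday September 30, 2034.

September 30, 2034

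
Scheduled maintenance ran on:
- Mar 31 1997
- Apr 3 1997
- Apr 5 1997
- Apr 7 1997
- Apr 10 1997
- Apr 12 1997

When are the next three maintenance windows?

Every event lands on a Monday or Thursday or Saturday (gaps cycle 3, 2, 2, 3, 2).
So the schedule is: every Monday, Thursday and Saturday.
Next Monday: Apr 14 1997.
Next Thursday: Apr 17 1997.
Next Saturday: Apr 19 1997.

Apr 14 1997, Apr 17 1997, Apr 19 1997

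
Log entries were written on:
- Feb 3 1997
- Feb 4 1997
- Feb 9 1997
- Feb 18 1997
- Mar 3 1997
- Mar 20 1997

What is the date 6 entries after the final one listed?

Sep 22 1997

The spacing grows by 4 each time: 1, 5, 9, 13, 17 days.
Next gap: 21 days. Mar 20 1997 + 21 days = Apr 10 1997.
Next gap: 25 days. Apr 10 1997 + 25 days = May 5 1997.
Next gap: 29 days. May 5 1997 + 29 days = Jun 3 1997.
Next gap: 33 days. Jun 3 1997 + 33 days = Jul 6 1997.
Next gap: 37 days. Jul 6 1997 + 37 days = Aug 12 1997.
Next gap: 41 days. Aug 12 1997 + 41 days = Sep 22 1997.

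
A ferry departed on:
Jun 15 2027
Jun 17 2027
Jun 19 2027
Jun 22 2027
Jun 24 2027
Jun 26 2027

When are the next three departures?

Every event lands on a Tuesday or Thursday or Saturday (gaps cycle 2, 2, 3, 2, 2).
So the schedule is: every Tuesday, Thursday and Saturday.
Next Tuesday: Jun 29 2027.
Next Thursday: Jul 1 2027.
The following Saturday is Jul 3 2027.

Jun 29 2027, Jul 1 2027, Jul 3 2027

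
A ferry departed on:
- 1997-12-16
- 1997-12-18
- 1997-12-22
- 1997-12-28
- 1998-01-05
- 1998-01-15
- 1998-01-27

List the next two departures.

1998-02-10, 1998-02-26

The spacing grows by 2 each time: 2, 4, 6, 8, 10, 12 days.
Next gap: 14 days. 1998-01-27 + 14 days = 1998-02-10.
Next gap: 16 days. 1998-02-10 + 16 days = 1998-02-26.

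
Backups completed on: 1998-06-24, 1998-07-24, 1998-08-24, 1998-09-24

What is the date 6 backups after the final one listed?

1999-03-24

The day-of-month is always 24 (30, 31, 31 days between events).
So this recurs on the 24th of each month.
Next: October 1998 → 1998-10-24.
Next: November 1998 → 1998-11-24.
December 1998: 1998-12-24.
Next: January 1999 → 1999-01-24.
February 1999: 1999-02-24.
Next: March 1999 → 1999-03-24.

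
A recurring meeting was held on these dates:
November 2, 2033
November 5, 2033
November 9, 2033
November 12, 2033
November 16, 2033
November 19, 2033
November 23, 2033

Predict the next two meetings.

November 26, 2033; November 30, 2033

Every event lands on a Wednesday or Saturday (gaps cycle 3, 4, 3, 4, 3, 4).
So the schedule is: every Wednesday and Saturday.
Next Saturday: November 26, 2033.
Next Wednesday: November 30, 2033.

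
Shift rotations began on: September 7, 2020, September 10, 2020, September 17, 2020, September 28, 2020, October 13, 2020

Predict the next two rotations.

November 1, 2020; November 24, 2020

Gaps: 3, 7, 11, 15 days — each gap is 4 larger than the previous one.
Next gap: 19 days. October 13, 2020 + 19 days = November 1, 2020.
Next gap: 23 days. November 1, 2020 + 23 days = November 24, 2020.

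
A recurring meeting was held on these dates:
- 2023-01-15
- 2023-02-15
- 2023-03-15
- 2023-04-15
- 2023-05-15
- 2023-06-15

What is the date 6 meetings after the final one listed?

Gaps: 31, 28, 31, 30, 31 days — not constant. Every event is on the 15th of the month.
Pattern: the 15th of each month.
Next: July 2023 → 2023-07-15.
August 2023: 2023-08-15.
Next: September 2023 → 2023-09-15.
Next: October 2023 → 2023-10-15.
Next: November 2023 → 2023-11-15.
December 2023: 2023-12-15.

2023-12-15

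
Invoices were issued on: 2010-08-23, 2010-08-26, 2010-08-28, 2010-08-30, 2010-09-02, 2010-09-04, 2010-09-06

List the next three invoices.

Gaps: 3, 2, 2, 3, 2, 2 days — not constant, but cyclic with period 3.
The events fall on every Monday, Thursday and Saturday.
The following Thursday is 2010-09-09.
Next Saturday: 2010-09-11.
The following Monday is 2010-09-13.

2010-09-09, 2010-09-11, 2010-09-13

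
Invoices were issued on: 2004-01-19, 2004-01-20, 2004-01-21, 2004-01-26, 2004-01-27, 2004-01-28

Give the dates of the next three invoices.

2004-02-02, 2004-02-03, 2004-02-04

Gaps: 1, 1, 5, 1, 1 days — not constant, but cyclic with period 3.
The events fall on every Monday, Tuesday and Wednesday.
The following Monday is 2004-02-02.
Next Tuesday: 2004-02-03.
Next Wednesday: 2004-02-04.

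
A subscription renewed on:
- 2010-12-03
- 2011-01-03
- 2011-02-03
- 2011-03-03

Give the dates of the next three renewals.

The day-of-month is always 3 (31, 31, 28 days between events).
So this recurs on the 3rd of each month.
April 2011: 2011-04-03.
Next: May 2011 → 2011-05-03.
June 2011: 2011-06-03.

2011-04-03, 2011-05-03, 2011-06-03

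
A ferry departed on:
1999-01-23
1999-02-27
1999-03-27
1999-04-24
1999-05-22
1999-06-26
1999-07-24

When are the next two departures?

Gaps: 35, 28, 28, 28, 35, 28 days — a mix of 28 and 35. Every date is a Saturday.
Each is the 4th Saturday of its month.
4th Saturday of August 1999: 1999-08-28.
4th Saturday of September 1999: 1999-09-25.

1999-08-28, 1999-09-25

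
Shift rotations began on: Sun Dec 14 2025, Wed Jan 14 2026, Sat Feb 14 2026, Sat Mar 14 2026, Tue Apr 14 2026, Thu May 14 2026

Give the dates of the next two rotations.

Each date is the 14th; the gaps (31, 31, 28, 31, 30) track the month lengths.
The rule is the 14th of each month.
Next: June 2026 → Sun Jun 14 2026.
July 2026: Tue Jul 14 2026.

Sun Jun 14 2026, Tue Jul 14 2026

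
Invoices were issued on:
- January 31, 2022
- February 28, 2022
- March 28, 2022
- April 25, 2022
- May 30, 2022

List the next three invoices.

June 27, 2022; July 25, 2022; August 29, 2022

These are Mondays with 28, 28, 28, 35-day gaps.
Each is the final Monday of its month — January 31, 2022 is past the 28th, so '4th Monday' doesn't fit.
Last Monday of June 2022: June 27, 2022.
Last Monday of July 2022: July 25, 2022.
Last Monday of August 2022: August 29, 2022.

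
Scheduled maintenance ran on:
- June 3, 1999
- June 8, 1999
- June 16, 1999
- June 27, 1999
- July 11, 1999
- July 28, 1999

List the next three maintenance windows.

Intervals are 5, 8, 11, 14, 17 days — an arithmetic progression with common difference 3.
Next gap: 20 days. July 28, 1999 + 20 days = August 17, 1999.
Next gap: 23 days. August 17, 1999 + 23 days = September 9, 1999.
Next gap: 26 days. September 9, 1999 + 26 days = October 5, 1999.

August 17, 1999; September 9, 1999; October 5, 1999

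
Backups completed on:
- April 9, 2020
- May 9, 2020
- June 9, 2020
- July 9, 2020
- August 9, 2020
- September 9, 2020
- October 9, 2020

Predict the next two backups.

The day-of-month is always 9 (30, 31, 30, 31, 31, 30 days between events).
So this recurs on the 9th of each month.
Next: November 2020 → November 9, 2020.
December 2020: December 9, 2020.

November 9, 2020; December 9, 2020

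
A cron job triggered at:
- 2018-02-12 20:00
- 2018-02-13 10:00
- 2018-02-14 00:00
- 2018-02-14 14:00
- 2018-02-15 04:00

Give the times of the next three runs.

2018-02-15 18:00, 2018-02-16 08:00, 2018-02-16 22:00

Gaps: 14, 14, 14, 14 hours — each event is 14 hours after the previous one.
2018-02-15 04:00 + 14 h = 2018-02-15 18:00.
2018-02-15 18:00 + 14 h = 2018-02-16 08:00.
2018-02-16 08:00 + 14 h = 2018-02-16 22:00.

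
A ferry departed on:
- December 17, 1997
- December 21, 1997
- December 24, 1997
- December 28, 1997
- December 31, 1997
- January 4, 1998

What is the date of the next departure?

January 7, 1998

Every event lands on a Wednesday or Sunday (gaps cycle 4, 3, 4, 3, 4).
So the schedule is: every Wednesday and Sunday.
The following Wednesday is January 7, 1998.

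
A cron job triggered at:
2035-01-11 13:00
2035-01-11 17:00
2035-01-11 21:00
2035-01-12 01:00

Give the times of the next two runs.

Gaps: 4, 4, 4 hours — each event is 4 hours after the previous one.
2035-01-12 01:00 + 4 h = 2035-01-12 05:00.
2035-01-12 05:00 + 4 h = 2035-01-12 09:00.

2035-01-12 05:00, 2035-01-12 09:00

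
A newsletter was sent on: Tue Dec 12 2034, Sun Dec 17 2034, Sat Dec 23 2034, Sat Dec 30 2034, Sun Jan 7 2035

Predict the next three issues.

The spacing grows by 1 each time: 5, 6, 7, 8 days.
Next gap: 9 days. Sun Jan 7 2035 + 9 days = Tue Jan 16 2035.
Next gap: 10 days. Tue Jan 16 2035 + 10 days = Fri Jan 26 2035.
Next gap: 11 days. Fri Jan 26 2035 + 11 days = Tue Feb 6 2035.

Tue Jan 16 2035, Fri Jan 26 2035, Tue Feb 6 2035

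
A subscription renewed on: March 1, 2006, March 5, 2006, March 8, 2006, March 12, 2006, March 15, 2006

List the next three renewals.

March 19, 2006; March 22, 2006; March 26, 2006

The gap pattern 4, 3, 4, 3 repeats every 2 events.
These are the Wednesdays and Sundays of each week.
The following Sunday is March 19, 2006.
Next Wednesday: March 22, 2006.
The following Sunday is March 26, 2006.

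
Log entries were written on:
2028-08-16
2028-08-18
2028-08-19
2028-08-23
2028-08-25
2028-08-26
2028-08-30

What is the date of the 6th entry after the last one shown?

Gaps: 2, 1, 4, 2, 1, 4 days — not constant, but cyclic with period 3.
The events fall on every Wednesday, Friday and Saturday.
Next Friday: 2028-09-01.
The following Saturday is 2028-09-02.
The following Wednesday is 2028-09-06.
The following Friday is 2028-09-08.
The following Saturday is 2028-09-09.
The following Wednesday is 2028-09-13.

2028-09-13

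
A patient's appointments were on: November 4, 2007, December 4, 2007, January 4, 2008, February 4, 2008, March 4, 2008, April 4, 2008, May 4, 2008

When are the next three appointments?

June 4, 2008; July 4, 2008; August 4, 2008

The day-of-month is always 4 (30, 31, 31, 29, 31, 30 days between events).
So this recurs on the 4th of each month.
June 2008: June 4, 2008.
July 2008: July 4, 2008.
Next: August 2008 → August 4, 2008.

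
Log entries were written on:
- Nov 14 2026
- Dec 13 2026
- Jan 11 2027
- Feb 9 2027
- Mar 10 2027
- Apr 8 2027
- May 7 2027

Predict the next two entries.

Jun 5 2027, Jul 4 2027

Gaps between consecutive events: 29, 29, 29, 29, 29, 29 days — a constant 29-day interval.
May 7 2027 + 29 days = Jun 5 2027.
Jun 5 2027 + 29 days = Jul 4 2027.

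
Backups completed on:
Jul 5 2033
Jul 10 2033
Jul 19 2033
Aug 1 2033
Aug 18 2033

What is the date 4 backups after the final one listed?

Gaps: 5, 9, 13, 17 days — each gap is 4 larger than the previous one.
Next gap: 21 days. Aug 18 2033 + 21 days = Sep 8 2033.
Next gap: 25 days. Sep 8 2033 + 25 days = Oct 3 2033.
Next gap: 29 days. Oct 3 2033 + 29 days = Nov 1 2033.
Next gap: 33 days. Nov 1 2033 + 33 days = Dec 4 2033.

Dec 4 2033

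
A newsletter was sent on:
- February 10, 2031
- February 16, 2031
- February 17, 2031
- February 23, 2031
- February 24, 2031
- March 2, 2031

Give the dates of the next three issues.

Gaps: 6, 1, 6, 1, 6 days — not constant, but cyclic with period 2.
The events fall on every Monday and Sunday.
The following Monday is March 3, 2031.
The following Sunday is March 9, 2031.
The following Monday is March 10, 2031.

March 3, 2031; March 9, 2031; March 10, 2031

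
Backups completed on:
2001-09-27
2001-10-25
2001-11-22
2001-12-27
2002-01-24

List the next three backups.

2002-02-28, 2002-03-28, 2002-04-25

All dates are Thursdays, 28, 28, 35, 28 days apart.
Specifically, the 4th Thursday of each month.
February 2002 — 4th Thursday is 2002-02-28.
March 2002 — 4th Thursday is 2002-03-28.
4th Thursday of April 2002: 2002-04-25.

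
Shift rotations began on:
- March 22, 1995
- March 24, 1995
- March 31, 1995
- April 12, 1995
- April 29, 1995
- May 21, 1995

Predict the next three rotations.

June 17, 1995; July 19, 1995; August 25, 1995

Intervals are 2, 7, 12, 17, 22 days — an arithmetic progression with common difference 5.
Next gap: 27 days. May 21, 1995 + 27 days = June 17, 1995.
Next gap: 32 days. June 17, 1995 + 32 days = July 19, 1995.
Next gap: 37 days. July 19, 1995 + 37 days = August 25, 1995.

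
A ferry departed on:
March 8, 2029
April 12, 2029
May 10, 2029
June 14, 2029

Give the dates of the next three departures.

July 12, 2029; August 9, 2029; September 13, 2029

These are Thursdays at 28- or 35-day spacing (35, 28, 35).
The pattern: 2nd Thursday of the month.
July 2029 — 2nd Thursday is July 12, 2029.
2nd Thursday of August 2029: August 9, 2029.
2nd Thursday of September 2029: September 13, 2029.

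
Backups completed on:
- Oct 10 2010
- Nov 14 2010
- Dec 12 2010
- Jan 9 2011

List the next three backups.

Feb 13 2011, Mar 13 2011, Apr 10 2011

Gaps: 35, 28, 28 days — a mix of 28 and 35. Every date is a Sunday.
Each is the 2nd Sunday of its month.
February 2011 — 2nd Sunday is Feb 13 2011.
March 2011 — 2nd Sunday is Mar 13 2011.
April 2011 — 2nd Sunday is Apr 10 2011.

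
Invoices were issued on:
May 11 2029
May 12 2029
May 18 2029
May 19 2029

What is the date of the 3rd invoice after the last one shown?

Jun 1 2029

Gaps: 1, 6, 1 days — not constant, but cyclic with period 2.
The events fall on every Friday and Saturday.
Next Friday: May 25 2029.
Next Saturday: May 26 2029.
Next Friday: Jun 1 2029.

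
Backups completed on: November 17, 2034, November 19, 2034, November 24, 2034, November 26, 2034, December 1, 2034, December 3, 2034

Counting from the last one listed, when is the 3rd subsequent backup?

December 15, 2034

Gaps: 2, 5, 2, 5, 2 days — not constant, but cyclic with period 2.
The events fall on every Friday and Sunday.
Next Friday: December 8, 2034.
Next Sunday: December 10, 2034.
Next Friday: December 15, 2034.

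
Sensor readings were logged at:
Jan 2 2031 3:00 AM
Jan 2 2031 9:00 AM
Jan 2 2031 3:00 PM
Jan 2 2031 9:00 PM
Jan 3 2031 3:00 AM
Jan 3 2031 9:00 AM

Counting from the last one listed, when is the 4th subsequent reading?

Jan 4 2031 9:00 AM

Gaps: 6, 6, 6, 6, 6 hours — each event is 6 hours after the previous one.
Jan 3 2031 9:00 AM + 6 h = Jan 3 2031 3:00 PM.
Jan 3 2031 3:00 PM + 6 h = Jan 3 2031 9:00 PM.
Jan 3 2031 9:00 PM + 6 h = Jan 4 2031 3:00 AM.
Jan 4 2031 3:00 AM + 6 h = Jan 4 2031 9:00 AM.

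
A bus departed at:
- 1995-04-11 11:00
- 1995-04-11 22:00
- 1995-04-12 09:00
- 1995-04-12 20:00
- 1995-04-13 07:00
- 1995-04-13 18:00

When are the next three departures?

1995-04-14 05:00, 1995-04-14 16:00, 1995-04-15 03:00

Gaps: 11, 11, 11, 11, 11 hours — each event is 11 hours after the previous one.
1995-04-13 18:00 + 11 h = 1995-04-14 05:00.
1995-04-14 05:00 + 11 h = 1995-04-14 16:00.
1995-04-14 16:00 + 11 h = 1995-04-15 03:00.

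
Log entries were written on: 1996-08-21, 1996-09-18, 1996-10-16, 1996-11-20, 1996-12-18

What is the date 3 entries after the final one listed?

1997-03-19

All dates are Wednesdays, 28, 28, 35, 28 days apart.
Specifically, the 3rd Wednesday of each month.
3rd Wednesday of January 1997: 1997-01-15.
February 1997 — 3rd Wednesday is 1997-02-19.
March 1997 — 3rd Wednesday is 1997-03-19.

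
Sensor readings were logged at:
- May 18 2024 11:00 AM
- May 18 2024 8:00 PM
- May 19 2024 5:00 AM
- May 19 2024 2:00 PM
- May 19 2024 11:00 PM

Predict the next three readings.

The interval is a steady 9 hours (9, 9, 9, 9).
May 19 2024 11:00 PM + 9 h = May 20 2024 8:00 AM.
May 20 2024 8:00 AM + 9 h = May 20 2024 5:00 PM.
May 20 2024 5:00 PM + 9 h = May 21 2024 2:00 AM.

May 20 2024 8:00 AM, May 20 2024 5:00 PM, May 21 2024 2:00 AM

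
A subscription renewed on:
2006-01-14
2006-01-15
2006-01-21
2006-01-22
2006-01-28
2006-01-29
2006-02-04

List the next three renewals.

2006-02-05, 2006-02-11, 2006-02-12

The gap pattern 1, 6, 1, 6, 1, 6 repeats every 2 events.
These are the Saturdays and Sundays of each week.
The following Sunday is 2006-02-05.
Next Saturday: 2006-02-11.
The following Sunday is 2006-02-12.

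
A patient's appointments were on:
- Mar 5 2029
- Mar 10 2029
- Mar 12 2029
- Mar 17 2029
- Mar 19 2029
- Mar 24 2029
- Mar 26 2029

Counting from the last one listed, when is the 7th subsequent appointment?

Gaps: 5, 2, 5, 2, 5, 2 days — not constant, but cyclic with period 2.
The events fall on every Monday and Saturday.
Next Saturday: Mar 31 2029.
The following Monday is Apr 2 2029.
The following Saturday is Apr 7 2029.
Next Monday: Apr 9 2029.
Next Saturday: Apr 14 2029.
Next Monday: Apr 16 2029.
Next Saturday: Apr 21 2029.

Apr 21 2029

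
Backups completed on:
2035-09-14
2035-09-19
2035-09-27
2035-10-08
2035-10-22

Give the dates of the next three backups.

The spacing grows by 3 each time: 5, 8, 11, 14 days.
Next gap: 17 days. 2035-10-22 + 17 days = 2035-11-08.
Next gap: 20 days. 2035-11-08 + 20 days = 2035-11-28.
Next gap: 23 days. 2035-11-28 + 23 days = 2035-12-21.

2035-11-08, 2035-11-28, 2035-12-21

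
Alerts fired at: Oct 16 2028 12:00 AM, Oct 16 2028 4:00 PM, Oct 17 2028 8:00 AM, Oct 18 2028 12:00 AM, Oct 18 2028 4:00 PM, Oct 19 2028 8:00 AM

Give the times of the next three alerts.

Oct 20 2028 12:00 AM, Oct 20 2028 4:00 PM, Oct 21 2028 8:00 AM

Gaps: 16, 16, 16, 16, 16 hours — each event is 16 hours after the previous one.
Oct 19 2028 8:00 AM + 16 h = Oct 20 2028 12:00 AM.
Oct 20 2028 12:00 AM + 16 h = Oct 20 2028 4:00 PM.
Oct 20 2028 4:00 PM + 16 h = Oct 21 2028 8:00 AM.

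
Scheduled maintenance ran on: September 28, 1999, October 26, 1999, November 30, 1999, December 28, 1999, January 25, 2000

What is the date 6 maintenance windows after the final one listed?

These are Tuesdays with 28, 35, 28, 28-day gaps.
Each is the final Tuesday of its month — November 30, 1999 is past the 28th, so '4th Tuesday' doesn't fit.
Last Tuesday of February 2000: February 29, 2000.
March 2000 ends with Tuesday March 28, 2000.
April 2000 ends with Tuesday April 25, 2000.
Last Tuesday of May 2000: May 30, 2000.
June 2000 ends with Tuesday June 27, 2000.
Last Tuesday of July 2000: July 25, 2000.

July 25, 2000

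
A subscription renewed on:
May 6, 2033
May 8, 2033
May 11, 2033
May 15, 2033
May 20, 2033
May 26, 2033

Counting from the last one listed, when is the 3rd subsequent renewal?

The spacing grows by 1 each time: 2, 3, 4, 5, 6 days.
Next gap: 7 days. May 26, 2033 + 7 days = June 2, 2033.
Next gap: 8 days. June 2, 2033 + 8 days = June 10, 2033.
Next gap: 9 days. June 10, 2033 + 9 days = June 19, 2033.

June 19, 2033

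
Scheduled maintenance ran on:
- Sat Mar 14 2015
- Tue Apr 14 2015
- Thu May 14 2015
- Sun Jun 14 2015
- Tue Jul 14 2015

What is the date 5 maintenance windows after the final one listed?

Mon Dec 14 2015

The day-of-month is always 14 (31, 30, 31, 30 days between events).
So this recurs on the 14th of each month.
Next: August 2015 → Fri Aug 14 2015.
Next: September 2015 → Mon Sep 14 2015.
Next: October 2015 → Wed Oct 14 2015.
Next: November 2015 → Sat Nov 14 2015.
Next: December 2015 → Mon Dec 14 2015.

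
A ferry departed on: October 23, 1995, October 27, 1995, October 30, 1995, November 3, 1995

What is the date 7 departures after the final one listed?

November 27, 1995

Every event lands on a Monday or Friday (gaps cycle 4, 3, 4).
So the schedule is: every Monday and Friday.
The following Monday is November 6, 1995.
Next Friday: November 10, 1995.
The following Monday is November 13, 1995.
Next Friday: November 17, 1995.
The following Monday is November 20, 1995.
Next Friday: November 24, 1995.
Next Monday: November 27, 1995.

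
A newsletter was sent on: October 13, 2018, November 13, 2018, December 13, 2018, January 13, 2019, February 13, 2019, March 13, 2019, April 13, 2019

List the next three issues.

May 13, 2019; June 13, 2019; July 13, 2019

The day-of-month is always 13 (31, 30, 31, 31, 28, 31 days between events).
So this recurs on the 13th of each month.
May 2019: May 13, 2019.
Next: June 2019 → June 13, 2019.
Next: July 2019 → July 13, 2019.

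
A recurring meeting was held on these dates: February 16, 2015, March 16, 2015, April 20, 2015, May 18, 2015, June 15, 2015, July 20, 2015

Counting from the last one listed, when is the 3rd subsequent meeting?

October 19, 2015

All dates are Mondays, 28, 35, 28, 28, 35 days apart.
Specifically, the 3rd Monday of each month.
August 2015 — 3rd Monday is August 17, 2015.
3rd Monday of September 2015: September 21, 2015.
3rd Monday of October 2015: October 19, 2015.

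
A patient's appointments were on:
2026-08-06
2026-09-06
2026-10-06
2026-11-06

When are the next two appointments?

Gaps: 31, 30, 31 days — not constant. Every event is on the 6th of the month.
Pattern: the 6th of each month.
Next: December 2026 → 2026-12-06.
Next: January 2027 → 2027-01-06.

2026-12-06, 2027-01-06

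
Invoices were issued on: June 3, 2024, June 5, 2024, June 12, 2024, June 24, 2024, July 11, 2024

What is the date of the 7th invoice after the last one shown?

March 27, 2025

Intervals are 2, 7, 12, 17 days — an arithmetic progression with common difference 5.
Next gap: 22 days. July 11, 2024 + 22 days = August 2, 2024.
Next gap: 27 days. August 2, 2024 + 27 days = August 29, 2024.
Next gap: 32 days. August 29, 2024 + 32 days = September 30, 2024.
Next gap: 37 days. September 30, 2024 + 37 days = November 6, 2024.
Next gap: 42 days. November 6, 2024 + 42 days = December 18, 2024.
Next gap: 47 days. December 18, 2024 + 47 days = February 3, 2025.
Next gap: 52 days. February 3, 2025 + 52 days = March 27, 2025.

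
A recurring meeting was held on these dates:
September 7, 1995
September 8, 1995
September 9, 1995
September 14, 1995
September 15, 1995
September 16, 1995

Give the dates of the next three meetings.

September 21, 1995; September 22, 1995; September 23, 1995

The gap pattern 1, 1, 5, 1, 1 repeats every 3 events.
These are the Thursdays, Fridays and Saturdays of each week.
Next Thursday: September 21, 1995.
The following Friday is September 22, 1995.
Next Saturday: September 23, 1995.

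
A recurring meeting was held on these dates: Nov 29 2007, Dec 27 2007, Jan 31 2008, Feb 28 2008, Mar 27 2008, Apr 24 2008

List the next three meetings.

All Thursdays; the gaps (28, 35, 28, 28, 28) vary with month length.
This is the last Thursday of each month.
May 2008 ends with Thursday May 29 2008.
June 2008 ends with Thursday Jun 26 2008.
July 2008 ends with Thursday Jul 31 2008.

May 29 2008, Jun 26 2008, Jul 31 2008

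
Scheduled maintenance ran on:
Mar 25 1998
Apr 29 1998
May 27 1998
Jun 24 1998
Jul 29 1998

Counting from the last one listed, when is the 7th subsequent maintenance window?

Feb 24 1999

All Wednesdays; the gaps (35, 28, 28, 35) vary with month length.
This is the last Wednesday of each month.
August 1998 ends with Wednesday Aug 26 1998.
Last Wednesday of September 1998: Sep 30 1998.
Last Wednesday of October 1998: Oct 28 1998.
Last Wednesday of November 1998: Nov 25 1998.
Last Wednesday of December 1998: Dec 30 1998.
January 1999 ends with Wednesday Jan 27 1999.
February 1999 ends with Wednesday Feb 24 1999.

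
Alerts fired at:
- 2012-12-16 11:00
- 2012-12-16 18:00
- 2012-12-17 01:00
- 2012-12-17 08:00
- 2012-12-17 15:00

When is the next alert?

Gaps: 7, 7, 7, 7 hours — each event is 7 hours after the previous one.
2012-12-17 15:00 + 7 h = 2012-12-17 22:00.

2012-12-17 22:00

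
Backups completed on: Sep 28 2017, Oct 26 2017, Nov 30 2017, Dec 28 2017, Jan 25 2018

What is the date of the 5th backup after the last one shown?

Jun 28 2018

Every date is a Thursday; gaps 28, 35, 28, 28 days.
Each is the last Thursday of its month (at least one falls on the 29th or later, ruling out '4th Thursday').
Last Thursday of February 2018: Feb 22 2018.
Last Thursday of March 2018: Mar 29 2018.
Last Thursday of April 2018: Apr 26 2018.
Last Thursday of May 2018: May 31 2018.
Last Thursday of June 2018: Jun 28 2018.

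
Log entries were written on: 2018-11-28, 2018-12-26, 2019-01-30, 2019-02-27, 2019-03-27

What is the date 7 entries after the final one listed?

Every date is a Wednesday; gaps 28, 35, 28, 28 days.
Each is the last Wednesday of its month (at least one falls on the 29th or later, ruling out '4th Wednesday').
April 2019 ends with Wednesday 2019-04-24.
May 2019 ends with Wednesday 2019-05-29.
Last Wednesday of June 2019: 2019-06-26.
Last Wednesday of July 2019: 2019-07-31.
Last Wednesday of August 2019: 2019-08-28.
Last Wednesday of September 2019: 2019-09-25.
Last Wednesday of October 2019: 2019-10-30.

2019-10-30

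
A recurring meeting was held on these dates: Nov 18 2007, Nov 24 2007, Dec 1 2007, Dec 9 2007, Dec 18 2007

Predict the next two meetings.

Dec 28 2007, Jan 8 2008

The spacing grows by 1 each time: 6, 7, 8, 9 days.
Next gap: 10 days. Dec 18 2007 + 10 days = Dec 28 2007.
Next gap: 11 days. Dec 28 2007 + 11 days = Jan 8 2008.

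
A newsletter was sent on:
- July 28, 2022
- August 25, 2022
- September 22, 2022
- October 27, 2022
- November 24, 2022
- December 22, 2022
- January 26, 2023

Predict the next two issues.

All dates are Thursdays, 28, 28, 35, 28, 28, 35 days apart.
Specifically, the 4th Thursday of each month.
4th Thursday of February 2023: February 23, 2023.
4th Thursday of March 2023: March 23, 2023.

February 23, 2023; March 23, 2023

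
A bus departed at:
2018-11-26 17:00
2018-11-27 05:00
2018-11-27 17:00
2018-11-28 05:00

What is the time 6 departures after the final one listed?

2018-12-01 05:00

The interval is a steady 12 hours (12, 12, 12).
2018-11-28 05:00 + 12 h = 2018-11-28 17:00.
2018-11-28 17:00 + 12 h = 2018-11-29 05:00.
2018-11-29 05:00 + 12 h = 2018-11-29 17:00.
2018-11-29 17:00 + 12 h = 2018-11-30 05:00.
2018-11-30 05:00 + 12 h = 2018-11-30 17:00.
2018-11-30 17:00 + 12 h = 2018-12-01 05:00.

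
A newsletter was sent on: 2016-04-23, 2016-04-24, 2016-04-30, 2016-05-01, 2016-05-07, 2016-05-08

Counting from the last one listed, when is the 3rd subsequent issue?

2016-05-21

Gaps: 1, 6, 1, 6, 1 days — not constant, but cyclic with period 2.
The events fall on every Saturday and Sunday.
Next Saturday: 2016-05-14.
Next Sunday: 2016-05-15.
The following Saturday is 2016-05-21.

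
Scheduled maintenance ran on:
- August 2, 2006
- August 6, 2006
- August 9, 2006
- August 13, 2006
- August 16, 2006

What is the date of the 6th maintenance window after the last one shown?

The gap pattern 4, 3, 4, 3 repeats every 2 events.
These are the Wednesdays and Sundays of each week.
The following Sunday is August 20, 2006.
The following Wednesday is August 23, 2006.
The following Sunday is August 27, 2006.
Next Wednesday: August 30, 2006.
The following Sunday is September 3, 2006.
Next Wednesday: September 6, 2006.

September 6, 2006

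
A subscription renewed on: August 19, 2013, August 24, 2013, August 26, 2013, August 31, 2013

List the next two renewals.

The gap pattern 5, 2, 5 repeats every 2 events.
These are the Mondays and Saturdays of each week.
The following Monday is September 2, 2013.
Next Saturday: September 7, 2013.

September 2, 2013; September 7, 2013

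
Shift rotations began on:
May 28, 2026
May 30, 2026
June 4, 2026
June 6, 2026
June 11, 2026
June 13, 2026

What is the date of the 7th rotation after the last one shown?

The gap pattern 2, 5, 2, 5, 2 repeats every 2 events.
These are the Thursdays and Saturdays of each week.
Next Thursday: June 18, 2026.
Next Saturday: June 20, 2026.
The following Thursday is June 25, 2026.
Next Saturday: June 27, 2026.
The following Thursday is July 2, 2026.
The following Saturday is July 4, 2026.
The following Thursday is July 9, 2026.

July 9, 2026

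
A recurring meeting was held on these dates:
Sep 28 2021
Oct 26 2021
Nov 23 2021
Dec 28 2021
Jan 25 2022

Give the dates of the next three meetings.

Gaps: 28, 28, 35, 28 days — a mix of 28 and 35. Every date is a Tuesday.
Each is the 4th Tuesday of its month.
February 2022 — 4th Tuesday is Feb 22 2022.
4th Tuesday of March 2022: Mar 22 2022.
April 2022 — 4th Tuesday is Apr 26 2022.

Feb 22 2022, Mar 22 2022, Apr 26 2022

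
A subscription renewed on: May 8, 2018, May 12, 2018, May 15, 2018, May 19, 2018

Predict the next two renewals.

May 22, 2018; May 26, 2018

Gaps: 4, 3, 4 days — not constant, but cyclic with period 2.
The events fall on every Tuesday and Saturday.
The following Tuesday is May 22, 2018.
Next Saturday: May 26, 2018.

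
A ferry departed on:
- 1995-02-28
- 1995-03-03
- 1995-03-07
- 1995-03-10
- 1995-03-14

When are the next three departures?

1995-03-17, 1995-03-21, 1995-03-24

The gap pattern 3, 4, 3, 4 repeats every 2 events.
These are the Tuesdays and Fridays of each week.
Next Friday: 1995-03-17.
The following Tuesday is 1995-03-21.
Next Friday: 1995-03-24.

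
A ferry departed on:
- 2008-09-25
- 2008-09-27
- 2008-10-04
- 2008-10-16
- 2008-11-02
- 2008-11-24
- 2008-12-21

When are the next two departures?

2009-01-22, 2009-02-28

Gaps: 2, 7, 12, 17, 22, 27 days — each gap is 5 larger than the previous one.
Next gap: 32 days. 2008-12-21 + 32 days = 2009-01-22.
Next gap: 37 days. 2009-01-22 + 37 days = 2009-02-28.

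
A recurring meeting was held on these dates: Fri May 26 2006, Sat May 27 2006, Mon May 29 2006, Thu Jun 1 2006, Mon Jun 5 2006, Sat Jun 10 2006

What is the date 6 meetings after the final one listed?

Mon Jul 31 2006

Gaps: 1, 2, 3, 4, 5 days — each gap is 1 larger than the previous one.
Next gap: 6 days. Sat Jun 10 2006 + 6 days = Fri Jun 16 2006.
Next gap: 7 days. Fri Jun 16 2006 + 7 days = Fri Jun 23 2006.
Next gap: 8 days. Fri Jun 23 2006 + 8 days = Sat Jul 1 2006.
Next gap: 9 days. Sat Jul 1 2006 + 9 days = Mon Jul 10 2006.
Next gap: 10 days. Mon Jul 10 2006 + 10 days = Thu Jul 20 2006.
Next gap: 11 days. Thu Jul 20 2006 + 11 days = Mon Jul 31 2006.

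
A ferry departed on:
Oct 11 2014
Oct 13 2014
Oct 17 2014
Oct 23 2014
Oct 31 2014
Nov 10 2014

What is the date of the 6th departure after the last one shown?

Gaps: 2, 4, 6, 8, 10 days — each gap is 2 larger than the previous one.
Next gap: 12 days. Nov 10 2014 + 12 days = Nov 22 2014.
Next gap: 14 days. Nov 22 2014 + 14 days = Dec 6 2014.
Next gap: 16 days. Dec 6 2014 + 16 days = Dec 22 2014.
Next gap: 18 days. Dec 22 2014 + 18 days = Jan 9 2015.
Next gap: 20 days. Jan 9 2015 + 20 days = Jan 29 2015.
Next gap: 22 days. Jan 29 2015 + 22 days = Feb 20 2015.

Feb 20 2015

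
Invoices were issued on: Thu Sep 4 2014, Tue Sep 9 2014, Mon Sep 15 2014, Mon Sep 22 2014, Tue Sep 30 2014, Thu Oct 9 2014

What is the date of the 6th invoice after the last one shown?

Tue Dec 23 2014

Gaps: 5, 6, 7, 8, 9 days — each gap is 1 larger than the previous one.
Next gap: 10 days. Thu Oct 9 2014 + 10 days = Sun Oct 19 2014.
Next gap: 11 days. Sun Oct 19 2014 + 11 days = Thu Oct 30 2014.
Next gap: 12 days. Thu Oct 30 2014 + 12 days = Tue Nov 11 2014.
Next gap: 13 days. Tue Nov 11 2014 + 13 days = Mon Nov 24 2014.
Next gap: 14 days. Mon Nov 24 2014 + 14 days = Mon Dec 8 2014.
Next gap: 15 days. Mon Dec 8 2014 + 15 days = Tue Dec 23 2014.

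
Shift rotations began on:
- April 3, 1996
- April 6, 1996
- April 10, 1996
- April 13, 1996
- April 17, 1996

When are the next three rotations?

The gap pattern 3, 4, 3, 4 repeats every 2 events.
These are the Wednesdays and Saturdays of each week.
Next Saturday: April 20, 1996.
The following Wednesday is April 24, 1996.
The following Saturday is April 27, 1996.

April 20, 1996; April 24, 1996; April 27, 1996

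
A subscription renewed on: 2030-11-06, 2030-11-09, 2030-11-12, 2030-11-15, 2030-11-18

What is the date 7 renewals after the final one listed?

2030-12-09

The spacing is 3, 3, 3, 3 days — always 3 days.
2030-11-18 + 3 days = 2030-11-21.
2030-11-21 + 3 days = 2030-11-24.
2030-11-24 + 3 days = 2030-11-27.
2030-11-27 + 3 days = 2030-11-30.
2030-11-30 + 3 days = 2030-12-03.
2030-12-03 + 3 days = 2030-12-06.
2030-12-06 + 3 days = 2030-12-09.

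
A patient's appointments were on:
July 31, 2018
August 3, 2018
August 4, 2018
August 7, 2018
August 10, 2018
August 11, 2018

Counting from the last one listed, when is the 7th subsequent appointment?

Every event lands on a Tuesday or Friday or Saturday (gaps cycle 3, 1, 3, 3, 1).
So the schedule is: every Tuesday, Friday and Saturday.
Next Tuesday: August 14, 2018.
Next Friday: August 17, 2018.
Next Saturday: August 18, 2018.
Next Tuesday: August 21, 2018.
Next Friday: August 24, 2018.
The following Saturday is August 25, 2018.
The following Tuesday is August 28, 2018.

August 28, 2018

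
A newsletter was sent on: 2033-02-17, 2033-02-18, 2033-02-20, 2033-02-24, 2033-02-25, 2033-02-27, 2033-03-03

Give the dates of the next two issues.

The gap pattern 1, 2, 4, 1, 2, 4 repeats every 3 events.
These are the Thursdays, Fridays and Sundays of each week.
The following Friday is 2033-03-04.
The following Sunday is 2033-03-06.

2033-03-04, 2033-03-06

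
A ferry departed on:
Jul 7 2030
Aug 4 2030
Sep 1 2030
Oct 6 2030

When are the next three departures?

Nov 3 2030, Dec 1 2030, Jan 5 2031

These are Sundays at 28- or 35-day spacing (28, 28, 35).
The pattern: 1st Sunday of the month.
November 2030 — 1st Sunday is Nov 3 2030.
December 2030 — 1st Sunday is Dec 1 2030.
1st Sunday of January 2031: Jan 5 2031.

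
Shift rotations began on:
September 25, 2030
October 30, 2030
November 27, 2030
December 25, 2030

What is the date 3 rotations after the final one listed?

These are Wednesdays with 35, 28, 28-day gaps.
Each is the final Wednesday of its month — October 30, 2030 is past the 28th, so '4th Wednesday' doesn't fit.
January 2031 ends with Wednesday January 29, 2031.
February 2031 ends with Wednesday February 26, 2031.
Last Wednesday of March 2031: March 26, 2031.

March 26, 2031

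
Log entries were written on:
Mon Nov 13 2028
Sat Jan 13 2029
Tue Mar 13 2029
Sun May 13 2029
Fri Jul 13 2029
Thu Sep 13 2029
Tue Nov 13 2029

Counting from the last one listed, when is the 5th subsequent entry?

Fri Sep 13 2030

Each date is the 13th; the gaps (61, 59, 61, 61, 62, 61) track the month lengths.
The rule is the 13th of every 2 months.
Next: January 2030 → Sun Jan 13 2030.
Next: March 2030 → Wed Mar 13 2030.
Next: May 2030 → Mon May 13 2030.
Next: July 2030 → Sat Jul 13 2030.
September 2030: Fri Sep 13 2030.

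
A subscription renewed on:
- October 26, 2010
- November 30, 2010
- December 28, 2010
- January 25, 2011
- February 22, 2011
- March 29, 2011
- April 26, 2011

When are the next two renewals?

Every date is a Tuesday; gaps 35, 28, 28, 28, 35, 28 days.
Each is the last Tuesday of its month (at least one falls on the 29th or later, ruling out '4th Tuesday').
Last Tuesday of May 2011: May 31, 2011.
Last Tuesday of June 2011: June 28, 2011.

May 31, 2011; June 28, 2011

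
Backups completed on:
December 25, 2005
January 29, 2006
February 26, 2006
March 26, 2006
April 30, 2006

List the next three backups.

All Sundays; the gaps (35, 28, 28, 35) vary with month length.
This is the last Sunday of each month.
Last Sunday of May 2006: May 28, 2006.
June 2006 ends with Sunday June 25, 2006.
Last Sunday of July 2006: July 30, 2006.

May 28, 2006; June 25, 2006; July 30, 2006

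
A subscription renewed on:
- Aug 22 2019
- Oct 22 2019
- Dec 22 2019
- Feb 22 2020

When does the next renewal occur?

Apr 22 2020

Gaps: 61, 61, 62 days — not constant. Every event is on the 22nd of the month.
Pattern: the 22nd of every 2 months.
Next: April 2020 → Apr 22 2020.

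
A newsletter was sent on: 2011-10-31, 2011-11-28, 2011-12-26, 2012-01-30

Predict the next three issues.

2012-02-27, 2012-03-26, 2012-04-30

All Mondays; the gaps (28, 28, 35) vary with month length.
This is the last Monday of each month.
February 2012 ends with Monday 2012-02-27.
Last Monday of March 2012: 2012-03-26.
Last Monday of April 2012: 2012-04-30.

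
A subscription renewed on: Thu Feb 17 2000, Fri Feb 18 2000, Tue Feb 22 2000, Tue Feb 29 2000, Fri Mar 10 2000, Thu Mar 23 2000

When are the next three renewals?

Sat Apr 8 2000, Thu Apr 27 2000, Fri May 19 2000

The spacing grows by 3 each time: 1, 4, 7, 10, 13 days.
Next gap: 16 days. Thu Mar 23 2000 + 16 days = Sat Apr 8 2000.
Next gap: 19 days. Sat Apr 8 2000 + 19 days = Thu Apr 27 2000.
Next gap: 22 days. Thu Apr 27 2000 + 22 days = Fri May 19 2000.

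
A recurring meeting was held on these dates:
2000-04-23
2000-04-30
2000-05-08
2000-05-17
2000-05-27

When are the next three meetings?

2000-06-07, 2000-06-19, 2000-07-02

Gaps: 7, 8, 9, 10 days — each gap is 1 larger than the previous one.
Next gap: 11 days. 2000-05-27 + 11 days = 2000-06-07.
Next gap: 12 days. 2000-06-07 + 12 days = 2000-06-19.
Next gap: 13 days. 2000-06-19 + 13 days = 2000-07-02.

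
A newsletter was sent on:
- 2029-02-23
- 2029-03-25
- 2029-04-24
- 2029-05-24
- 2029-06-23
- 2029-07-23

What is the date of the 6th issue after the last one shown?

Every event comes 30 days after the last (30, 30, 30, 30, 30).
2029-07-23 + 30 days = 2029-08-22.
2029-08-22 + 30 days = 2029-09-21.
2029-09-21 + 30 days = 2029-10-21.
2029-10-21 + 30 days = 2029-11-20.
2029-11-20 + 30 days = 2029-12-20.
2029-12-20 + 30 days = 2030-01-19.

2030-01-19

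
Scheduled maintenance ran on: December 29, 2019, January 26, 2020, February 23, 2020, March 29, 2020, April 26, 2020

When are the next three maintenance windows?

These are Sundays with 28, 28, 35, 28-day gaps.
Each is the final Sunday of its month — December 29, 2019 is past the 28th, so '4th Sunday' doesn't fit.
May 2020 ends with Sunday May 31, 2020.
Last Sunday of June 2020: June 28, 2020.
Last Sunday of July 2020: July 26, 2020.

May 31, 2020; June 28, 2020; July 26, 2020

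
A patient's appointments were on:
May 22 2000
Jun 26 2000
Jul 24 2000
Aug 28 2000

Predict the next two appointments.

Sep 25 2000, Oct 23 2000

These are Mondays at 28- or 35-day spacing (35, 28, 35).
The pattern: 4th Monday of the month.
4th Monday of September 2000: Sep 25 2000.
October 2000 — 4th Monday is Oct 23 2000.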